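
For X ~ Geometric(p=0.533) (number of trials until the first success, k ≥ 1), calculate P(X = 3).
0.116241

We have X ~ Geometric(p=0.533) (number of trials until the first success, k ≥ 1).

For a Geometric distribution, the PMF gives us the probability of each outcome.

Using the PMF formula:
P(X = 3) = 0.116241

Rounded to 4 decimal places: 0.1162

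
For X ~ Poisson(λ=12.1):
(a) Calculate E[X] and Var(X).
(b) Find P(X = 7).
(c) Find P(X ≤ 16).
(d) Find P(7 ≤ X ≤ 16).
(a) E[X] = 12.1000, Var(X) = 12.1000
(b) P(X = 7) = 0.041889
(c) P(X ≤ 16) = 0.893189
(d) P(7 ≤ X ≤ 16) = 0.849852

We have X ~ Poisson(λ=12.1).

(a) Moments:
E[X] = 12.1000
Var(X) = 12.1000
σ = √Var(X) = 3.4785

(b) Point probability using PMF:
P(X = 7) = 0.041889

(c) Cumulative probability using CDF:
P(X ≤ 16) = F(16) = 0.893189

(d) Range probability:
P(7 ≤ X ≤ 16) = P(X ≤ 16) - P(X ≤ 6)
                   = F(16) - F(6)
                   = 0.893189 - 0.043337
                   = 0.849852

This means approximately 85.0% of outcomes fall in the interval [7, 16].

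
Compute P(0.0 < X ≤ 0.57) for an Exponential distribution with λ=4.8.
0.935171

We have X ~ Exponential(λ=4.8).

To find P(0.0 < X ≤ 0.57), we use:
P(0.0 < X ≤ 0.57) = P(X ≤ 0.57) - P(X ≤ 0.0)
                 = F(0.57) - F(0.0)
                 = 0.935171 - 0.000000
                 = 0.935171

So there's approximately a 93.5% chance that X falls in this range.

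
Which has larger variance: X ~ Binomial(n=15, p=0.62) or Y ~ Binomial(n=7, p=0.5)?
X has larger variance (3.5340 > 1.7500)

Compute the variance for each distribution:

X ~ Binomial(n=15, p=0.62):
Var(X) = 3.5340

Y ~ Binomial(n=7, p=0.5):
Var(Y) = 1.7500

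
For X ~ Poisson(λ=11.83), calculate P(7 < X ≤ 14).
0.689987

We have X ~ Poisson(λ=11.83).

To find P(7 < X ≤ 14), we use:
P(7 < X ≤ 14) = P(X ≤ 14) - P(X ≤ 7)
                 = F(14) - F(7)
                 = 0.787185 - 0.097198
                 = 0.689987

So there's approximately a 69.0% chance that X falls in this range.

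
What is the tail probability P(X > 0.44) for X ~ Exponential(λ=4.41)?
0.143646

We have X ~ Exponential(λ=4.41).

P(X > 0.44) = 1 - P(X ≤ 0.44)
                = 1 - F(0.44)
                = 1 - 0.856354
                = 0.143646

So there's approximately a 14.4% chance that X exceeds 0.44.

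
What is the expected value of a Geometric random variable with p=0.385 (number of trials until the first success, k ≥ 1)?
2.5974

We have X ~ Geometric(p=0.385) (number of trials until the first success, k ≥ 1).

For a Geometric distribution with p=0.385 (number of trials until the first success, k ≥ 1):
E[X] = 2.5974

This is the expected (average) value of X.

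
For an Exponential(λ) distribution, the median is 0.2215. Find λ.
λ = 3.1293

For X ~ Exponential(λ), the CDF is F(x) = 1 - e^(-λx).
The median m satisfies F(m) = 0.5:
1 - e^(-λm) = 0.5
e^(-λm) = 0.5
λm = ln(2)
m = ln(2) / λ

Given m = 0.2215:
λ = ln(2) / 0.2215 = 0.693147 / 0.2215 = 3.1293

Verification: ln(2) / 3.1293 = 0.2215 ✓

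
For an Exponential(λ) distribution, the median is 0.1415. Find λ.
λ = 4.8986

For X ~ Exponential(λ), the CDF is F(x) = 1 - e^(-λx).
The median m satisfies F(m) = 0.5:
1 - e^(-λm) = 0.5
e^(-λm) = 0.5
λm = ln(2)
m = ln(2) / λ

Given m = 0.1415:
λ = ln(2) / 0.1415 = 0.693147 / 0.1415 = 4.8986

Verification: ln(2) / 4.8986 = 0.1415 ✓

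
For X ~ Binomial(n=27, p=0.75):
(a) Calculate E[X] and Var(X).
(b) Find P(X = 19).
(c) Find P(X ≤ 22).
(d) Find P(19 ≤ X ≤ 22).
(a) E[X] = 20.2500, Var(X) = 5.0625
(b) P(X = 19) = 0.143236
(c) P(X ≤ 22) = 0.841684
(d) P(19 ≤ X ≤ 22) = 0.627633

We have X ~ Binomial(n=27, p=0.75).

(a) Moments:
E[X] = 20.2500
Var(X) = 5.0625
σ = √Var(X) = 2.2500

(b) Point probability using PMF:
P(X = 19) = 0.143236

(c) Cumulative probability using CDF:
P(X ≤ 22) = F(22) = 0.841684

(d) Range probability:
P(19 ≤ X ≤ 22) = P(X ≤ 22) - P(X ≤ 18)
                   = F(22) - F(18)
                   = 0.841684 - 0.214050
                   = 0.627633

This means approximately 62.8% of outcomes fall in the interval [19, 22].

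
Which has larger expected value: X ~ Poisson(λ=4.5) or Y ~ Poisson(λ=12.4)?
Y has larger mean (12.4000 > 4.5000)

Compute the expected value for each distribution:

X ~ Poisson(λ=4.5):
E[X] = 4.5000

Y ~ Poisson(λ=12.4):
E[Y] = 12.4000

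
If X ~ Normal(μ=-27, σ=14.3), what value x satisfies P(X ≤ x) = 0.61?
-23.0057

We have X ~ Normal(μ=-27, σ=14.3).

We want to find x such that P(X ≤ x) = 0.61.

This is the 61st percentile, which means 61% of values fall below this point.

Using the inverse CDF (quantile function):
x = F⁻¹(0.61) = -23.0057

Verification: P(X ≤ -23.0057) = 0.61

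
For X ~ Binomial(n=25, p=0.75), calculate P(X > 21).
0.096214

We have X ~ Binomial(n=25, p=0.75).

P(X > 21) = 1 - P(X ≤ 21)
                = 1 - F(21)
                = 1 - 0.903786
                = 0.096214

So there's approximately a 9.6% chance that X exceeds 21.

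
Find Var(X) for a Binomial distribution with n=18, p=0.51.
4.4982

We have X ~ Binomial(n=18, p=0.51).

For a Binomial distribution with n=18, p=0.51:
Var(X) = 4.4982

The variance measures the spread of the distribution around the mean.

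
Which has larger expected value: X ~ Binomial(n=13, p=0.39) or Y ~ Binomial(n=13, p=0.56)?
Y has larger mean (7.2800 > 5.0700)

Compute the expected value for each distribution:

X ~ Binomial(n=13, p=0.39):
E[X] = 5.0700

Y ~ Binomial(n=13, p=0.56):
E[Y] = 7.2800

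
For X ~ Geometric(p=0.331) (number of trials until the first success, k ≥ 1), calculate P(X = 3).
0.148143

We have X ~ Geometric(p=0.331) (number of trials until the first success, k ≥ 1).

For a Geometric distribution, the PMF gives us the probability of each outcome.

Using the PMF formula:
P(X = 3) = 0.148143

Rounded to 4 decimal places: 0.1481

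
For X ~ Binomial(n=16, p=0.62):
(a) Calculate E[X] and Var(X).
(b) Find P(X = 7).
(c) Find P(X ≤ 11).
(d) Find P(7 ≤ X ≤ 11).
(a) E[X] = 9.9200, Var(X) = 3.7696
(b) P(X = 7) = 0.066561
(c) P(X ≤ 11) = 0.789458
(d) P(7 ≤ X ≤ 11) = 0.748391

We have X ~ Binomial(n=16, p=0.62).

(a) Moments:
E[X] = 9.9200
Var(X) = 3.7696
σ = √Var(X) = 1.9415

(b) Point probability using PMF:
P(X = 7) = 0.066561

(c) Cumulative probability using CDF:
P(X ≤ 11) = F(11) = 0.789458

(d) Range probability:
P(7 ≤ X ≤ 11) = P(X ≤ 11) - P(X ≤ 6)
                   = F(11) - F(6)
                   = 0.789458 - 0.041067
                   = 0.748391

This means approximately 74.8% of outcomes fall in the interval [7, 11].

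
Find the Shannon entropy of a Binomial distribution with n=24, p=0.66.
2.2589 nats

We have X ~ Binomial(n=24, p=0.66).

The Shannon entropy measures the uncertainty or information content of the distribution.

For a Binomial distribution with n=24, p=0.66:
H(X) = 2.2589 nats

(In bits, this would be 3.2589 bits.)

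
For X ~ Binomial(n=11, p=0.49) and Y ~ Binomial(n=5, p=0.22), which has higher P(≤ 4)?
Y has higher probability (P(Y ≤ 4) = 0.9995 > P(X ≤ 4) = 0.2974)

Compute P(≤ 4) for each distribution:

X ~ Binomial(n=11, p=0.49):
P(X ≤ 4) = 0.2974

Y ~ Binomial(n=5, p=0.22):
P(Y ≤ 4) = 0.9995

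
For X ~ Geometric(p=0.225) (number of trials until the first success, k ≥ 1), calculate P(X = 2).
0.174375

We have X ~ Geometric(p=0.225) (number of trials until the first success, k ≥ 1).

For a Geometric distribution, the PMF gives us the probability of each outcome.

Using the PMF formula:
P(X = 2) = 0.174375

Rounded to 4 decimal places: 0.1744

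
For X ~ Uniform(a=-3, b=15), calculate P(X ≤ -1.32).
0.093333

We have X ~ Uniform(a=-3, b=15).

The CDF gives us P(X ≤ k).

Using the CDF:
P(X ≤ -1.32) = 0.093333

This means there's approximately a 9.3% chance that X is at most -1.32.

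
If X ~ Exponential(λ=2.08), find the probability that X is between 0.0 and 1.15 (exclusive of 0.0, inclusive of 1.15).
0.908553

We have X ~ Exponential(λ=2.08).

To find P(0.0 < X ≤ 1.15), we use:
P(0.0 < X ≤ 1.15) = P(X ≤ 1.15) - P(X ≤ 0.0)
                 = F(1.15) - F(0.0)
                 = 0.908553 - 0.000000
                 = 0.908553

So there's approximately a 90.9% chance that X falls in this range.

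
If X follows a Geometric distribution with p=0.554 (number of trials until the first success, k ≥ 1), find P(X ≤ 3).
0.911283

We have X ~ Geometric(p=0.554) (number of trials until the first success, k ≥ 1).

The CDF gives us P(X ≤ k).

Using the CDF:
P(X ≤ 3) = 0.911283

This means there's approximately a 91.1% chance that X is at most 3.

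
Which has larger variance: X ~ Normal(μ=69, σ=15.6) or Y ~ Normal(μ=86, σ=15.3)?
X has larger variance (243.3600 > 234.0900)

Compute the variance for each distribution:

X ~ Normal(μ=69, σ=15.6):
Var(X) = 243.3600

Y ~ Normal(μ=86, σ=15.3):
Var(Y) = 234.0900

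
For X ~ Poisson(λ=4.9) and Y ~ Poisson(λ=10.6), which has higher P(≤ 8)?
X has higher probability (P(X ≤ 8) = 0.9382 > P(Y ≤ 8) = 0.2694)

Compute P(≤ 8) for each distribution:

X ~ Poisson(λ=4.9):
P(X ≤ 8) = 0.9382

Y ~ Poisson(λ=10.6):
P(Y ≤ 8) = 0.2694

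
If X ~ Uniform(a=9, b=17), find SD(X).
2.3094

We have X ~ Uniform(a=9, b=17).

For a Uniform distribution with a=9, b=17:
σ = √Var(X) = 2.3094

The standard deviation is the square root of the variance.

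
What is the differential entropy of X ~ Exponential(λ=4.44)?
-0.4907 nats

We have X ~ Exponential(λ=4.44).

The differential entropy measures the uncertainty or information content of the distribution.

For an Exponential distribution with λ=4.44:
h(X) = -0.4907 nats

(In bits, this would be -0.7079 bits.)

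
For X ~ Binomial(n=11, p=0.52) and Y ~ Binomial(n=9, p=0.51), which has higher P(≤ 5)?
Y has higher probability (P(Y ≤ 5) = 0.7260 > P(X ≤ 5) = 0.4460)

Compute P(≤ 5) for each distribution:

X ~ Binomial(n=11, p=0.52):
P(X ≤ 5) = 0.4460

Y ~ Binomial(n=9, p=0.51):
P(Y ≤ 5) = 0.7260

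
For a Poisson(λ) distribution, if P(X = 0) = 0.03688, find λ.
λ = 3.3001

For a Poisson(λ) distribution, the PMF at 0 is:
P(X = 0) = λ^0 e^(-λ) / 0! = e^(-λ)

Given P(X = 0) = 0.03688:
e^(-λ) = 0.03688
-λ = ln(0.03688)
λ = -ln(0.03688) = 3.3001

Verification: e^(-3.3001) = 0.03688 ✓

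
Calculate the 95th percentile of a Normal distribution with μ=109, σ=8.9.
123.6392

We have X ~ Normal(μ=109, σ=8.9).

We want to find x such that P(X ≤ x) = 0.95.

This is the 95th percentile, which means 95% of values fall below this point.

Using the inverse CDF (quantile function):
x = F⁻¹(0.95) = 123.6392

Verification: P(X ≤ 123.6392) = 0.95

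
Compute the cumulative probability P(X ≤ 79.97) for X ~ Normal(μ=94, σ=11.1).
0.103121

We have X ~ Normal(μ=94, σ=11.1).

The CDF gives us P(X ≤ k).

Using the CDF:
P(X ≤ 79.97) = 0.103121

This means there's approximately a 10.3% chance that X is at most 79.97.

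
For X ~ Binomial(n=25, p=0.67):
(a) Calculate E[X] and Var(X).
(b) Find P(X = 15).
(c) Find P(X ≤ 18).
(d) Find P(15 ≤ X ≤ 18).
(a) E[X] = 16.7500, Var(X) = 5.5275
(b) P(X = 15) = 0.123210
(c) P(X ≤ 18) = 0.767894
(d) P(15 ≤ X ≤ 18) = 0.599247

We have X ~ Binomial(n=25, p=0.67).

(a) Moments:
E[X] = 16.7500
Var(X) = 5.5275
σ = √Var(X) = 2.3511

(b) Point probability using PMF:
P(X = 15) = 0.123210

(c) Cumulative probability using CDF:
P(X ≤ 18) = F(18) = 0.767894

(d) Range probability:
P(15 ≤ X ≤ 18) = P(X ≤ 18) - P(X ≤ 14)
                   = F(18) - F(14)
                   = 0.767894 - 0.168647
                   = 0.599247

This means approximately 59.9% of outcomes fall in the interval [15, 18].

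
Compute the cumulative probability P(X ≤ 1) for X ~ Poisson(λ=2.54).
0.279187

We have X ~ Poisson(λ=2.54).

The CDF gives us P(X ≤ k).

Using the CDF:
P(X ≤ 1) = 0.279187

This means there's approximately a 27.9% chance that X is at most 1.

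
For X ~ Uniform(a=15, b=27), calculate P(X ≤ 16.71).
0.142500

We have X ~ Uniform(a=15, b=27).

The CDF gives us P(X ≤ k).

Using the CDF:
P(X ≤ 16.71) = 0.142500

This means there's approximately a 14.3% chance that X is at most 16.71.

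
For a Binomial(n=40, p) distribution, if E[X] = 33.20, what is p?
p = 0.83

For a Binomial(n, p) distribution:
E[X] = n × p

Given n = 40 and E[X] = 33.20:
33.20 = 40 × p
p = 33.20 / 40 = 0.83

Verification: Binomial(40, 0.83) has E[X] = 33.20 ✓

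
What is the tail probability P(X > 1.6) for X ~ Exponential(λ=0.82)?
0.269281

We have X ~ Exponential(λ=0.82).

P(X > 1.6) = 1 - P(X ≤ 1.6)
                = 1 - F(1.6)
                = 1 - 0.730719
                = 0.269281

So there's approximately a 26.9% chance that X exceeds 1.6.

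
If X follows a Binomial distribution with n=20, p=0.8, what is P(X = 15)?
0.174560

We have X ~ Binomial(n=20, p=0.8).

For a Binomial distribution, the PMF gives us the probability of each outcome.

Using the PMF formula:
P(X = 15) = 0.174560

Rounded to 4 decimal places: 0.1746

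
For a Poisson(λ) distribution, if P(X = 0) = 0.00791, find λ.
λ = 4.8396

For a Poisson(λ) distribution, the PMF at 0 is:
P(X = 0) = λ^0 e^(-λ) / 0! = e^(-λ)

Given P(X = 0) = 0.00791:
e^(-λ) = 0.00791
-λ = ln(0.00791)
λ = -ln(0.00791) = 4.8396

Verification: e^(-4.8396) = 0.00791 ✓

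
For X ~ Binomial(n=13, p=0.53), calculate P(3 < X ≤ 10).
0.952099

We have X ~ Binomial(n=13, p=0.53).

To find P(3 < X ≤ 10), we use:
P(3 < X ≤ 10) = P(X ≤ 10) - P(X ≤ 3)
                 = F(10) - F(3)
                 = 0.980767 - 0.028668
                 = 0.952099

So there's approximately a 95.2% chance that X falls in this range.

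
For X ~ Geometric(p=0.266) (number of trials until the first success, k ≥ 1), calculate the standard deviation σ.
3.2208

We have X ~ Geometric(p=0.266) (number of trials until the first success, k ≥ 1).

For a Geometric distribution with p=0.266 (number of trials until the first success, k ≥ 1):
σ = √Var(X) = 3.2208

The standard deviation is the square root of the variance.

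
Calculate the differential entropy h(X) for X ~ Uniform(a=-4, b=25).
3.3673 nats

We have X ~ Uniform(a=-4, b=25).

The differential entropy measures the uncertainty or information content of the distribution.

For a Uniform distribution with a=-4, b=25:
h(X) = 3.3673 nats

(In bits, this would be 4.8580 bits.)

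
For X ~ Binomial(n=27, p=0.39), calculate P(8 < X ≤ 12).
0.569543

We have X ~ Binomial(n=27, p=0.39).

To find P(8 < X ≤ 12), we use:
P(8 < X ≤ 12) = P(X ≤ 12) - P(X ≤ 8)
                 = F(12) - F(8)
                 = 0.782966 - 0.213423
                 = 0.569543

So there's approximately a 57.0% chance that X falls in this range.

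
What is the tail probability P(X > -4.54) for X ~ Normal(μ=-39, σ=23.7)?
0.072972

We have X ~ Normal(μ=-39, σ=23.7).

P(X > -4.54) = 1 - P(X ≤ -4.54)
                = 1 - F(-4.54)
                = 1 - 0.927028
                = 0.072972

So there's approximately a 7.3% chance that X exceeds -4.54.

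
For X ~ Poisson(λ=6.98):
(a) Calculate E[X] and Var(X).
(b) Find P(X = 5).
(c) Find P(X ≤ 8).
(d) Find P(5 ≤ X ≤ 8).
(a) E[X] = 6.9800, Var(X) = 6.9800
(b) P(X = 5) = 0.128446
(c) P(X ≤ 8) = 0.731695
(d) P(5 ≤ X ≤ 8) = 0.556871

We have X ~ Poisson(λ=6.98).

(a) Moments:
E[X] = 6.9800
Var(X) = 6.9800
σ = √Var(X) = 2.6420

(b) Point probability using PMF:
P(X = 5) = 0.128446

(c) Cumulative probability using CDF:
P(X ≤ 8) = F(8) = 0.731695

(d) Range probability:
P(5 ≤ X ≤ 8) = P(X ≤ 8) - P(X ≤ 4)
                   = F(8) - F(4)
                   = 0.731695 - 0.174824
                   = 0.556871

This means approximately 55.7% of outcomes fall in the interval [5, 8].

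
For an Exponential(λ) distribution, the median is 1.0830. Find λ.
λ = 0.6400

For X ~ Exponential(λ), the CDF is F(x) = 1 - e^(-λx).
The median m satisfies F(m) = 0.5:
1 - e^(-λm) = 0.5
e^(-λm) = 0.5
λm = ln(2)
m = ln(2) / λ

Given m = 1.0830:
λ = ln(2) / 1.0830 = 0.693147 / 1.0830 = 0.6400

Verification: ln(2) / 0.6400 = 1.0830 ✓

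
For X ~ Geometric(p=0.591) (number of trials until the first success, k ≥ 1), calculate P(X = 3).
0.098863

We have X ~ Geometric(p=0.591) (number of trials until the first success, k ≥ 1).

For a Geometric distribution, the PMF gives us the probability of each outcome.

Using the PMF formula:
P(X = 3) = 0.098863

Rounded to 4 decimal places: 0.0989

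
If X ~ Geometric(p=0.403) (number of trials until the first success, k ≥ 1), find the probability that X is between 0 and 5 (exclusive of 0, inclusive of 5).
0.924165

We have X ~ Geometric(p=0.403) (number of trials until the first success, k ≥ 1).

To find P(0 < X ≤ 5), we use:
P(0 < X ≤ 5) = P(X ≤ 5) - P(X ≤ 0)
                 = F(5) - F(0)
                 = 0.924165 - 0.000000
                 = 0.924165

So there's approximately a 92.4% chance that X falls in this range.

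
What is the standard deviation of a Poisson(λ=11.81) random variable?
3.4366

We have X ~ Poisson(λ=11.81).

For a Poisson distribution with λ=11.81:
σ = √Var(X) = 3.4366

The standard deviation is the square root of the variance.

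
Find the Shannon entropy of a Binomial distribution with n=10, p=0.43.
1.8651 nats

We have X ~ Binomial(n=10, p=0.43).

The Shannon entropy measures the uncertainty or information content of the distribution.

For a Binomial distribution with n=10, p=0.43:
H(X) = 1.8651 nats

(In bits, this would be 2.6908 bits.)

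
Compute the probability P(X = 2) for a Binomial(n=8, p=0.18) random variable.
0.275795

We have X ~ Binomial(n=8, p=0.18).

For a Binomial distribution, the PMF gives us the probability of each outcome.

Using the PMF formula:
P(X = 2) = 0.275795

Rounded to 4 decimal places: 0.2758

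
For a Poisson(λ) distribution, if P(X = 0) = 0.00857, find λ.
λ = 4.7595

For a Poisson(λ) distribution, the PMF at 0 is:
P(X = 0) = λ^0 e^(-λ) / 0! = e^(-λ)

Given P(X = 0) = 0.00857:
e^(-λ) = 0.00857
-λ = ln(0.00857)
λ = -ln(0.00857) = 4.7595

Verification: e^(-4.7595) = 0.00857 ✓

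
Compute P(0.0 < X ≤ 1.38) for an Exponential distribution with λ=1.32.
0.838233

We have X ~ Exponential(λ=1.32).

To find P(0.0 < X ≤ 1.38), we use:
P(0.0 < X ≤ 1.38) = P(X ≤ 1.38) - P(X ≤ 0.0)
                 = F(1.38) - F(0.0)
                 = 0.838233 - 0.000000
                 = 0.838233

So there's approximately a 83.8% chance that X falls in this range.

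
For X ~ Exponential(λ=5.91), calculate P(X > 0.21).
0.289066

We have X ~ Exponential(λ=5.91).

P(X > 0.21) = 1 - P(X ≤ 0.21)
                = 1 - F(0.21)
                = 1 - 0.710934
                = 0.289066

So there's approximately a 28.9% chance that X exceeds 0.21.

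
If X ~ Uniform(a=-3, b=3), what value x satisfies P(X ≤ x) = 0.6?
0.6000

We have X ~ Uniform(a=-3, b=3).

We want to find x such that P(X ≤ x) = 0.6.

This is the 60th percentile, which means 60% of values fall below this point.

Using the inverse CDF (quantile function):
x = F⁻¹(0.6) = 0.6000

Verification: P(X ≤ 0.6000) = 0.6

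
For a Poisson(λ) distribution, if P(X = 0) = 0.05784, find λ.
λ = 2.8501

For a Poisson(λ) distribution, the PMF at 0 is:
P(X = 0) = λ^0 e^(-λ) / 0! = e^(-λ)

Given P(X = 0) = 0.05784:
e^(-λ) = 0.05784
-λ = ln(0.05784)
λ = -ln(0.05784) = 2.8501

Verification: e^(-2.8501) = 0.05784 ✓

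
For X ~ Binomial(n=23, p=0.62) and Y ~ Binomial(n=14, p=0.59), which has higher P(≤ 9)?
Y has higher probability (P(Y ≤ 9) = 0.7459 > P(X ≤ 9) = 0.0220)

Compute P(≤ 9) for each distribution:

X ~ Binomial(n=23, p=0.62):
P(X ≤ 9) = 0.0220

Y ~ Binomial(n=14, p=0.59):
P(Y ≤ 9) = 0.7459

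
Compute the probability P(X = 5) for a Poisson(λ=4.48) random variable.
0.170439

We have X ~ Poisson(λ=4.48).

For a Poisson distribution, the PMF gives us the probability of each outcome.

Using the PMF formula:
P(X = 5) = 0.170439

Rounded to 4 decimal places: 0.1704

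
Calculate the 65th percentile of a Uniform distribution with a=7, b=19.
14.8000

We have X ~ Uniform(a=7, b=19).

We want to find x such that P(X ≤ x) = 0.65.

This is the 65th percentile, which means 65% of values fall below this point.

Using the inverse CDF (quantile function):
x = F⁻¹(0.65) = 14.8000

Verification: P(X ≤ 14.8000) = 0.65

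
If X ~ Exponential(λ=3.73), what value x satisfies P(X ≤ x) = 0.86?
0.5271

We have X ~ Exponential(λ=3.73).

We want to find x such that P(X ≤ x) = 0.86.

This is the 86th percentile, which means 86% of values fall below this point.

Using the inverse CDF (quantile function):
x = F⁻¹(0.86) = 0.5271

Verification: P(X ≤ 0.5271) = 0.86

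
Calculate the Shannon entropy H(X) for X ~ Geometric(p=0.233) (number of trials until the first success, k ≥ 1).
2.3299 nats

We have X ~ Geometric(p=0.233) (number of trials until the first success, k ≥ 1).

The Shannon entropy measures the uncertainty or information content of the distribution.

For a Geometric distribution with p=0.233 (number of trials until the first success, k ≥ 1):
H(X) = 2.3299 nats

(In bits, this would be 3.3614 bits.)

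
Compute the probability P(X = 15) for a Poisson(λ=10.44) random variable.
0.042655

We have X ~ Poisson(λ=10.44).

For a Poisson distribution, the PMF gives us the probability of each outcome.

Using the PMF formula:
P(X = 15) = 0.042655

Rounded to 4 decimal places: 0.0427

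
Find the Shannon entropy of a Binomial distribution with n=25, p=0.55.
2.3299 nats

We have X ~ Binomial(n=25, p=0.55).

The Shannon entropy measures the uncertainty or information content of the distribution.

For a Binomial distribution with n=25, p=0.55:
H(X) = 2.3299 nats

(In bits, this would be 3.3614 bits.)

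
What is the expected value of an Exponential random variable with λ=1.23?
0.8130

We have X ~ Exponential(λ=1.23).

For an Exponential distribution with λ=1.23:
E[X] = 0.8130

This is the expected (average) value of X.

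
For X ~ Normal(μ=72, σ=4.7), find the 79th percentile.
75.7902

We have X ~ Normal(μ=72, σ=4.7).

We want to find x such that P(X ≤ x) = 0.79.

This is the 79th percentile, which means 79% of values fall below this point.

Using the inverse CDF (quantile function):
x = F⁻¹(0.79) = 75.7902

Verification: P(X ≤ 75.7902) = 0.79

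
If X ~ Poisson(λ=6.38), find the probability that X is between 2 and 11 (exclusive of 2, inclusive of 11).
0.922904

We have X ~ Poisson(λ=6.38).

To find P(2 < X ≤ 11), we use:
P(2 < X ≤ 11) = P(X ≤ 11) - P(X ≤ 2)
                 = F(11) - F(2)
                 = 0.969913 - 0.047009
                 = 0.922904

So there's approximately a 92.3% chance that X falls in this range.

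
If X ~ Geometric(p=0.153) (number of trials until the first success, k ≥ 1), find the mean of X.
6.5359

We have X ~ Geometric(p=0.153) (number of trials until the first success, k ≥ 1).

For a Geometric distribution with p=0.153 (number of trials until the first success, k ≥ 1):
E[X] = 6.5359

This is the expected (average) value of X.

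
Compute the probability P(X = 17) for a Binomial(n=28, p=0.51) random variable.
0.089695

We have X ~ Binomial(n=28, p=0.51).

For a Binomial distribution, the PMF gives us the probability of each outcome.

Using the PMF formula:
P(X = 17) = 0.089695

Rounded to 4 decimal places: 0.0897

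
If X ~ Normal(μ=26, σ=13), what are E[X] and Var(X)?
E[X] = 26.0000, Var(X) = 169.0000

We have X ~ Normal(μ=26, σ=13).

For a Normal distribution with μ=26, σ=13:

Expected value:
E[X] = 26.0000

Variance:
Var(X) = 169.0000

Standard deviation:
σ = √Var(X) = 13.0000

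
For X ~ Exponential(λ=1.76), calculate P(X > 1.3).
0.101469

We have X ~ Exponential(λ=1.76).

P(X > 1.3) = 1 - P(X ≤ 1.3)
                = 1 - F(1.3)
                = 1 - 0.898531
                = 0.101469

So there's approximately a 10.1% chance that X exceeds 1.3.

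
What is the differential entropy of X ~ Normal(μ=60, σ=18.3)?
4.3258 nats

We have X ~ Normal(μ=60, σ=18.3).

The differential entropy measures the uncertainty or information content of the distribution.

For a Normal distribution with μ=60, σ=18.3:
h(X) = 4.3258 nats

(In bits, this would be 6.2409 bits.)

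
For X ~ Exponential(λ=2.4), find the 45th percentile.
0.2491

We have X ~ Exponential(λ=2.4).

We want to find x such that P(X ≤ x) = 0.45.

This is the 45th percentile, which means 45% of values fall below this point.

Using the inverse CDF (quantile function):
x = F⁻¹(0.45) = 0.2491

Verification: P(X ≤ 0.2491) = 0.45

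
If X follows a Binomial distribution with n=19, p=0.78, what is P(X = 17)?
0.121185

We have X ~ Binomial(n=19, p=0.78).

For a Binomial distribution, the PMF gives us the probability of each outcome.

Using the PMF formula:
P(X = 17) = 0.121185

Rounded to 4 decimal places: 0.1212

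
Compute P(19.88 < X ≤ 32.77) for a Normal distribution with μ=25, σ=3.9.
0.882210

We have X ~ Normal(μ=25, σ=3.9).

To find P(19.88 < X ≤ 32.77), we use:
P(19.88 < X ≤ 32.77) = P(X ≤ 32.77) - P(X ≤ 19.88)
                 = F(32.77) - F(19.88)
                 = 0.976831 - 0.094622
                 = 0.882210

So there's approximately a 88.2% chance that X falls in this range.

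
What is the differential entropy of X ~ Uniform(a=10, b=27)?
2.8332 nats

We have X ~ Uniform(a=10, b=27).

The differential entropy measures the uncertainty or information content of the distribution.

For a Uniform distribution with a=10, b=27:
h(X) = 2.8332 nats

(In bits, this would be 4.0875 bits.)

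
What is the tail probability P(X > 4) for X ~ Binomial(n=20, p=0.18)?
0.284882

We have X ~ Binomial(n=20, p=0.18).

P(X > 4) = 1 - P(X ≤ 4)
                = 1 - F(4)
                = 1 - 0.715118
                = 0.284882

So there's approximately a 28.5% chance that X exceeds 4.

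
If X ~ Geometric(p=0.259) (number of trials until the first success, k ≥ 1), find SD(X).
3.3236

We have X ~ Geometric(p=0.259) (number of trials until the first success, k ≥ 1).

For a Geometric distribution with p=0.259 (number of trials until the first success, k ≥ 1):
σ = √Var(X) = 3.3236

The standard deviation is the square root of the variance.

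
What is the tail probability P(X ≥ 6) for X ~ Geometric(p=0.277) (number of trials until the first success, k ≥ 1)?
0.197557

We have X ~ Geometric(p=0.277) (number of trials until the first success, k ≥ 1).

For discrete distributions, P(X ≥ 6) = 1 - P(X ≤ 5).

P(X ≤ 5) = 0.802443
P(X ≥ 6) = 1 - 0.802443 = 0.197557

So there's approximately a 19.8% chance that X is at least 6.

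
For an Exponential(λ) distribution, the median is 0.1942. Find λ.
λ = 3.5692

For X ~ Exponential(λ), the CDF is F(x) = 1 - e^(-λx).
The median m satisfies F(m) = 0.5:
1 - e^(-λm) = 0.5
e^(-λm) = 0.5
λm = ln(2)
m = ln(2) / λ

Given m = 0.1942:
λ = ln(2) / 0.1942 = 0.693147 / 0.1942 = 3.5692

Verification: ln(2) / 3.5692 = 0.1942 ✓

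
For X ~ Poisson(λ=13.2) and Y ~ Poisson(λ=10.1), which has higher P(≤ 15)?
Y has higher probability (P(Y ≤ 15) = 0.9477 > P(X ≤ 15) = 0.7456)

Compute P(≤ 15) for each distribution:

X ~ Poisson(λ=13.2):
P(X ≤ 15) = 0.7456

Y ~ Poisson(λ=10.1):
P(Y ≤ 15) = 0.9477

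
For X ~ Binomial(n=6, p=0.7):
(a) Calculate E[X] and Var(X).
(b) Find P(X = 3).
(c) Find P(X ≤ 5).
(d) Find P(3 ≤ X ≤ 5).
(a) E[X] = 4.2000, Var(X) = 1.2600
(b) P(X = 3) = 0.185220
(c) P(X ≤ 5) = 0.882351
(d) P(3 ≤ X ≤ 5) = 0.811881

We have X ~ Binomial(n=6, p=0.7).

(a) Moments:
E[X] = 4.2000
Var(X) = 1.2600
σ = √Var(X) = 1.1225

(b) Point probability using PMF:
P(X = 3) = 0.185220

(c) Cumulative probability using CDF:
P(X ≤ 5) = F(5) = 0.882351

(d) Range probability:
P(3 ≤ X ≤ 5) = P(X ≤ 5) - P(X ≤ 2)
                   = F(5) - F(2)
                   = 0.882351 - 0.070470
                   = 0.811881

This means approximately 81.2% of outcomes fall in the interval [3, 5].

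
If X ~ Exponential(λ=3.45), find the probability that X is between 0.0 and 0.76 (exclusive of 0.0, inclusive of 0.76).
0.927343

We have X ~ Exponential(λ=3.45).

To find P(0.0 < X ≤ 0.76), we use:
P(0.0 < X ≤ 0.76) = P(X ≤ 0.76) - P(X ≤ 0.0)
                 = F(0.76) - F(0.0)
                 = 0.927343 - 0.000000
                 = 0.927343

So there's approximately a 92.7% chance that X falls in this range.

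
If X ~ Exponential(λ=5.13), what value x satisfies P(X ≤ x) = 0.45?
0.1165

We have X ~ Exponential(λ=5.13).

We want to find x such that P(X ≤ x) = 0.45.

This is the 45th percentile, which means 45% of values fall below this point.

Using the inverse CDF (quantile function):
x = F⁻¹(0.45) = 0.1165

Verification: P(X ≤ 0.1165) = 0.45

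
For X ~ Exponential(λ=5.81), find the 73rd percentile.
0.2254

We have X ~ Exponential(λ=5.81).

We want to find x such that P(X ≤ x) = 0.73.

This is the 73rd percentile, which means 73% of values fall below this point.

Using the inverse CDF (quantile function):
x = F⁻¹(0.73) = 0.2254

Verification: P(X ≤ 0.2254) = 0.73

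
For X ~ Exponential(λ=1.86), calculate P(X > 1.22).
0.103395

We have X ~ Exponential(λ=1.86).

P(X > 1.22) = 1 - P(X ≤ 1.22)
                = 1 - F(1.22)
                = 1 - 0.896605
                = 0.103395

So there's approximately a 10.3% chance that X exceeds 1.22.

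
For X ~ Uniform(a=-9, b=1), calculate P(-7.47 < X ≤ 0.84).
0.831000

We have X ~ Uniform(a=-9, b=1).

To find P(-7.47 < X ≤ 0.84), we use:
P(-7.47 < X ≤ 0.84) = P(X ≤ 0.84) - P(X ≤ -7.47)
                 = F(0.84) - F(-7.47)
                 = 0.984000 - 0.153000
                 = 0.831000

So there's approximately a 83.1% chance that X falls in this range.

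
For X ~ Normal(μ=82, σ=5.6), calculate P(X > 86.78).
0.196671

We have X ~ Normal(μ=82, σ=5.6).

P(X > 86.78) = 1 - P(X ≤ 86.78)
                = 1 - F(86.78)
                = 1 - 0.803329
                = 0.196671

So there's approximately a 19.7% chance that X exceeds 86.78.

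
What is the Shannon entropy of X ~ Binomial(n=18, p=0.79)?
1.9534 nats

We have X ~ Binomial(n=18, p=0.79).

The Shannon entropy measures the uncertainty or information content of the distribution.

For a Binomial distribution with n=18, p=0.79:
H(X) = 1.9534 nats

(In bits, this would be 2.8181 bits.)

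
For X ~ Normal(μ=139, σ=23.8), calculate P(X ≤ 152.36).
0.712719

We have X ~ Normal(μ=139, σ=23.8).

The CDF gives us P(X ≤ k).

Using the CDF:
P(X ≤ 152.36) = 0.712719

This means there's approximately a 71.3% chance that X is at most 152.36.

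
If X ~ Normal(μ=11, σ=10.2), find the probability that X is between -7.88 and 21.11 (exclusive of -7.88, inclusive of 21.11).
0.807114

We have X ~ Normal(μ=11, σ=10.2).

To find P(-7.88 < X ≤ 21.11), we use:
P(-7.88 < X ≤ 21.11) = P(X ≤ 21.11) - P(X ≤ -7.88)
                 = F(21.11) - F(-7.88)
                 = 0.839200 - 0.032086
                 = 0.807114

So there's approximately a 80.7% chance that X falls in this range.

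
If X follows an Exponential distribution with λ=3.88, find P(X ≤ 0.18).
0.502620

We have X ~ Exponential(λ=3.88).

The CDF gives us P(X ≤ k).

Using the CDF:
P(X ≤ 0.18) = 0.502620

This means there's approximately a 50.3% chance that X is at most 0.18.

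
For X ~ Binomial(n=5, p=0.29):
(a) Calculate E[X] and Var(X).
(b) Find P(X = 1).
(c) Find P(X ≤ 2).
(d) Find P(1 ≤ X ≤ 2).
(a) E[X] = 1.4500, Var(X) = 1.0295
(b) P(X = 1) = 0.368469
(c) P(X ≤ 2) = 0.849895
(d) P(1 ≤ X ≤ 2) = 0.669473

We have X ~ Binomial(n=5, p=0.29).

(a) Moments:
E[X] = 1.4500
Var(X) = 1.0295
σ = √Var(X) = 1.0146

(b) Point probability using PMF:
P(X = 1) = 0.368469

(c) Cumulative probability using CDF:
P(X ≤ 2) = F(2) = 0.849895

(d) Range probability:
P(1 ≤ X ≤ 2) = P(X ≤ 2) - P(X ≤ 0)
                   = F(2) - F(0)
                   = 0.849895 - 0.180423
                   = 0.669473

This means approximately 66.9% of outcomes fall in the interval [1, 2].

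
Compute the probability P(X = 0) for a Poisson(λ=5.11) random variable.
0.006036

We have X ~ Poisson(λ=5.11).

For a Poisson distribution, the PMF gives us the probability of each outcome.

Using the PMF formula:
P(X = 0) = 0.006036

Rounded to 4 decimal places: 0.0060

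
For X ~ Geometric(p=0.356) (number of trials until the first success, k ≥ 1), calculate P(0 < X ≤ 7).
0.954059

We have X ~ Geometric(p=0.356) (number of trials until the first success, k ≥ 1).

To find P(0 < X ≤ 7), we use:
P(0 < X ≤ 7) = P(X ≤ 7) - P(X ≤ 0)
                 = F(7) - F(0)
                 = 0.954059 - 0.000000
                 = 0.954059

So there's approximately a 95.4% chance that X falls in this range.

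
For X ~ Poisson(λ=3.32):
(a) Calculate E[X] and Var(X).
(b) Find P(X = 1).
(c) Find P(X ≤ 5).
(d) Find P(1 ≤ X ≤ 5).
(a) E[X] = 3.3200, Var(X) = 3.3200
(b) P(X = 1) = 0.120027
(c) P(X ≤ 5) = 0.880459
(d) P(1 ≤ X ≤ 5) = 0.844306

We have X ~ Poisson(λ=3.32).

(a) Moments:
E[X] = 3.3200
Var(X) = 3.3200
σ = √Var(X) = 1.8221

(b) Point probability using PMF:
P(X = 1) = 0.120027

(c) Cumulative probability using CDF:
P(X ≤ 5) = F(5) = 0.880459

(d) Range probability:
P(1 ≤ X ≤ 5) = P(X ≤ 5) - P(X ≤ 0)
                   = F(5) - F(0)
                   = 0.880459 - 0.036153
                   = 0.844306

This means approximately 84.4% of outcomes fall in the interval [1, 5].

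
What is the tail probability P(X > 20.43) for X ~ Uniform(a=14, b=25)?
0.415455

We have X ~ Uniform(a=14, b=25).

P(X > 20.43) = 1 - P(X ≤ 20.43)
                = 1 - F(20.43)
                = 1 - 0.584545
                = 0.415455

So there's approximately a 41.5% chance that X exceeds 20.43.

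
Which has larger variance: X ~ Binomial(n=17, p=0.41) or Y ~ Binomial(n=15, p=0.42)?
X has larger variance (4.1123 > 3.6540)

Compute the variance for each distribution:

X ~ Binomial(n=17, p=0.41):
Var(X) = 4.1123

Y ~ Binomial(n=15, p=0.42):
Var(Y) = 3.6540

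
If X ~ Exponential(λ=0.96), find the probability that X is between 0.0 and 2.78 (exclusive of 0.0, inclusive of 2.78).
0.930665

We have X ~ Exponential(λ=0.96).

To find P(0.0 < X ≤ 2.78), we use:
P(0.0 < X ≤ 2.78) = P(X ≤ 2.78) - P(X ≤ 0.0)
                 = F(2.78) - F(0.0)
                 = 0.930665 - 0.000000
                 = 0.930665

So there's approximately a 93.1% chance that X falls in this range.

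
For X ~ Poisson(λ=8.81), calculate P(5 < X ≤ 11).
0.693319

We have X ~ Poisson(λ=8.81).

To find P(5 < X ≤ 11), we use:
P(5 < X ≤ 11) = P(X ≤ 11) - P(X ≤ 5)
                 = F(11) - F(5)
                 = 0.821044 - 0.127725
                 = 0.693319

So there's approximately a 69.3% chance that X falls in this range.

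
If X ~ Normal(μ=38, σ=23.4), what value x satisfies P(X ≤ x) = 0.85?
62.2525

We have X ~ Normal(μ=38, σ=23.4).

We want to find x such that P(X ≤ x) = 0.85.

This is the 85th percentile, which means 85% of values fall below this point.

Using the inverse CDF (quantile function):
x = F⁻¹(0.85) = 62.2525

Verification: P(X ≤ 62.2525) = 0.85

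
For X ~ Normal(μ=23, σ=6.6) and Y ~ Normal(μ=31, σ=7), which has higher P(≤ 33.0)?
X has higher probability (P(X ≤ 33.0) = 0.9351 > P(Y ≤ 33.0) = 0.6125)

Compute P(≤ 33.0) for each distribution:

X ~ Normal(μ=23, σ=6.6):
P(X ≤ 33.0) = 0.9351

Y ~ Normal(μ=31, σ=7):
P(Y ≤ 33.0) = 0.6125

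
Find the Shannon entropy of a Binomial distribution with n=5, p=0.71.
1.4011 nats

We have X ~ Binomial(n=5, p=0.71).

The Shannon entropy measures the uncertainty or information content of the distribution.

For a Binomial distribution with n=5, p=0.71:
H(X) = 1.4011 nats

(In bits, this would be 2.0214 bits.)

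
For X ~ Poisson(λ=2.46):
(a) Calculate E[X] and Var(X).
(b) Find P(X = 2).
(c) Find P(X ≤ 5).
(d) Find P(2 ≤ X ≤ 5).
(a) E[X] = 2.4600, Var(X) = 2.4600
(b) P(X = 2) = 0.258509
(c) P(X ≤ 5) = 0.960598
(d) P(2 ≤ X ≤ 5) = 0.664993

We have X ~ Poisson(λ=2.46).

(a) Moments:
E[X] = 2.4600
Var(X) = 2.4600
σ = √Var(X) = 1.5684

(b) Point probability using PMF:
P(X = 2) = 0.258509

(c) Cumulative probability using CDF:
P(X ≤ 5) = F(5) = 0.960598

(d) Range probability:
P(2 ≤ X ≤ 5) = P(X ≤ 5) - P(X ≤ 1)
                   = F(5) - F(1)
                   = 0.960598 - 0.295605
                   = 0.664993

This means approximately 66.5% of outcomes fall in the interval [2, 5].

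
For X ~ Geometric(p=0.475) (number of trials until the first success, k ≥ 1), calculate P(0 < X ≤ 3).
0.855297

We have X ~ Geometric(p=0.475) (number of trials until the first success, k ≥ 1).

To find P(0 < X ≤ 3), we use:
P(0 < X ≤ 3) = P(X ≤ 3) - P(X ≤ 0)
                 = F(3) - F(0)
                 = 0.855297 - 0.000000
                 = 0.855297

So there's approximately a 85.5% chance that X falls in this range.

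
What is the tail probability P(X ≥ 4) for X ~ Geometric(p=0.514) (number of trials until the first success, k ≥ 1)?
0.114791

We have X ~ Geometric(p=0.514) (number of trials until the first success, k ≥ 1).

For discrete distributions, P(X ≥ 4) = 1 - P(X ≤ 3).

P(X ≤ 3) = 0.885209
P(X ≥ 4) = 1 - 0.885209 = 0.114791

So there's approximately a 11.5% chance that X is at least 4.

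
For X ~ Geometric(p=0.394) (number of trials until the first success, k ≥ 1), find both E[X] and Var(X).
E[X] = 2.5381, Var(X) = 3.9037

We have X ~ Geometric(p=0.394) (number of trials until the first success, k ≥ 1).

For a Geometric distribution with p=0.394 (number of trials until the first success, k ≥ 1):

Expected value:
E[X] = 2.5381

Variance:
Var(X) = 3.9037

Standard deviation:
σ = √Var(X) = 1.9758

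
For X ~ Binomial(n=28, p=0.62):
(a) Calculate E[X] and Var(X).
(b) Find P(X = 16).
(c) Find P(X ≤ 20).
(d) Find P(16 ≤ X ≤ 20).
(a) E[X] = 17.3600, Var(X) = 6.5968
(b) P(X = 16) = 0.131478
(c) P(X ≤ 20) = 0.891194
(d) P(16 ≤ X ≤ 20) = 0.658727

We have X ~ Binomial(n=28, p=0.62).

(a) Moments:
E[X] = 17.3600
Var(X) = 6.5968
σ = √Var(X) = 2.5684

(b) Point probability using PMF:
P(X = 16) = 0.131478

(c) Cumulative probability using CDF:
P(X ≤ 20) = F(20) = 0.891194

(d) Range probability:
P(16 ≤ X ≤ 20) = P(X ≤ 20) - P(X ≤ 15)
                   = F(20) - F(15)
                   = 0.891194 - 0.232467
                   = 0.658727

This means approximately 65.9% of outcomes fall in the interval [16, 20].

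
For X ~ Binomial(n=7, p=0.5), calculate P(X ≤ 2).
0.226562

We have X ~ Binomial(n=7, p=0.5).

The CDF gives us P(X ≤ k).

Using the CDF:
P(X ≤ 2) = 0.226562

This means there's approximately a 22.7% chance that X is at most 2.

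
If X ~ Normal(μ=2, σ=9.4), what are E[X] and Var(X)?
E[X] = 2.0000, Var(X) = 88.3600

We have X ~ Normal(μ=2, σ=9.4).

For a Normal distribution with μ=2, σ=9.4:

Expected value:
E[X] = 2.0000

Variance:
Var(X) = 88.3600

Standard deviation:
σ = √Var(X) = 9.4000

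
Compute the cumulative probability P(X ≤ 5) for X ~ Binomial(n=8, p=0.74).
0.346524

We have X ~ Binomial(n=8, p=0.74).

The CDF gives us P(X ≤ k).

Using the CDF:
P(X ≤ 5) = 0.346524

This means there's approximately a 34.7% chance that X is at most 5.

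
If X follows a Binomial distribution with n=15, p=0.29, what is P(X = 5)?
0.200507

We have X ~ Binomial(n=15, p=0.29).

For a Binomial distribution, the PMF gives us the probability of each outcome.

Using the PMF formula:
P(X = 5) = 0.200507

Rounded to 4 decimal places: 0.2005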